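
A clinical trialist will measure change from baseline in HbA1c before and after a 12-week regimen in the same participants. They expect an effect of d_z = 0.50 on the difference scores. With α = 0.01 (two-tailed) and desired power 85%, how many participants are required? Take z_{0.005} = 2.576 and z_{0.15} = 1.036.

n = 53 pairs

For a paired (one-sample on differences) test: n = ((z_{α/2} + z_β) / d)².
z_{α/2} + z_β = 2.576 + 1.036 = 3.612.
n = (3.612 / 0.50)² = 7.224² = 52.19.
Round up.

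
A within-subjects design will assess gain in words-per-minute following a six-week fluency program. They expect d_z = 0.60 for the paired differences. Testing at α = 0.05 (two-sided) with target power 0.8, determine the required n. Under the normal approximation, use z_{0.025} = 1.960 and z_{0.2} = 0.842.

For a paired (one-sample on differences) test: n = ((z_{α/2} + z_β) / d)².
z_{α/2} + z_β = 1.960 + 0.842 = 2.802.
n = (2.802 / 0.60)² = 4.670² = 21.81.
Round up.

n = 22 pairs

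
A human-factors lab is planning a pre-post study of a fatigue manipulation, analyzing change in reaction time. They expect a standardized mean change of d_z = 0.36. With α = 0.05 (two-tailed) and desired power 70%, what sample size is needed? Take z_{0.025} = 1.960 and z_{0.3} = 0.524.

For a paired (one-sample on differences) test: n = ((z_{α/2} + z_β) / d)².
z_{α/2} + z_β = 1.960 + 0.524 = 2.484.
n = (2.484 / 0.36)² = 6.900² = 47.61.
Round up.

n = 48 pairs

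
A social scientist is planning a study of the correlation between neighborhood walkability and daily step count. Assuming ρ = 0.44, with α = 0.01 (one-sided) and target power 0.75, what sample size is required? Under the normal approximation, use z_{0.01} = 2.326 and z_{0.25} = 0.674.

Fisher's z: C = ½·ln((1+r)/(1−r)) = ½·ln(2.5714) = 0.4722.
n = ((z_{α} + z_β)/C)² + 3.
(2.326 + 0.674) / 0.4722 = 3.000 / 0.4722 = 6.353.
n = 6.353² + 3 = 40.36 + 3 = 43.4.
Round up.

n = 44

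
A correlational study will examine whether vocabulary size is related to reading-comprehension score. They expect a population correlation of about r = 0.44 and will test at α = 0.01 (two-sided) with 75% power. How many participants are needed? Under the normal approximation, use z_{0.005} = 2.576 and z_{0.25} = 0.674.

n = 51

Fisher's z: C = ½·ln((1+r)/(1−r)) = ½·ln(2.5714) = 0.4722.
n = ((z_{α/2} + z_β)/C)² + 3.
(2.576 + 0.674) / 0.4722 = 3.250 / 0.4722 = 6.883.
n = 6.883² + 3 = 47.37 + 3 = 50.4.
Round up.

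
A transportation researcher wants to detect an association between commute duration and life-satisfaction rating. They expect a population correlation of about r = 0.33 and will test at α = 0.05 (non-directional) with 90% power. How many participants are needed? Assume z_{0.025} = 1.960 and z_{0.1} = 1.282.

Fisher's z: C = ½·ln((1+r)/(1−r)) = ½·ln(1.9851) = 0.3428.
n = ((z_{α/2} + z_β)/C)² + 3.
(1.960 + 1.282) / 0.3428 = 3.242 / 0.3428 = 9.457.
n = 9.457² + 3 = 89.44 + 3 = 92.4.
Round up.

n = 93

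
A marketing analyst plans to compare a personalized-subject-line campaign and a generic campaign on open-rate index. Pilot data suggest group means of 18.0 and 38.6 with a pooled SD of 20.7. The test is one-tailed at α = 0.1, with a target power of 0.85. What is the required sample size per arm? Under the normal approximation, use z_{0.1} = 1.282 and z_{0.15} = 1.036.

n = 11 per group

Cohen's d = |M₁ − M₂| / SD_pooled = |18.0 − 38.6| / 20.7 = 20.6 / 20.7 = 0.995.
For two independent groups with equal n: n = 2·((z_{α} + z_β) / d)².
z_{α} + z_β = 1.282 + 1.036 = 2.318.
n = 2 × (2.318 / 0.995)² = 2 × 2.330² = 2 × 5.43 = 10.9.
Round up to the next whole participant.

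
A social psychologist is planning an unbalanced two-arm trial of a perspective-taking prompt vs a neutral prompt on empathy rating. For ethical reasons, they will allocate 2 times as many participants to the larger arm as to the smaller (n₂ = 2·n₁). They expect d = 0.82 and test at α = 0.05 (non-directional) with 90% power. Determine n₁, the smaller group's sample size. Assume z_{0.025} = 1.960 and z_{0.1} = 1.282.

With allocation ratio k = n₂/n₁ = 2, Var(x̄₁−x̄₂) = σ²(1/n₁ + 1/(k·n₁)) = σ²·(k+1)/(k·n₁).
So n₁ = (1 + 1/k)·((z_{α/2} + z_β)/d)² = 1.500 × (3.242/0.82)².
n₁ = 1.500 × 15.63 = 23.4.
Round up: n₁ = 24, giving n₂ = 2 × 24 = 48.

n₁ = 24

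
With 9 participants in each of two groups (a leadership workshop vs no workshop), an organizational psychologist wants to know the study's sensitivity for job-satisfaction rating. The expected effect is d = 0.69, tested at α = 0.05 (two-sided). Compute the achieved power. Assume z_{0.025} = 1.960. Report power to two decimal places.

For two equal groups, power = Φ(d·√(n/2) − z_{α/2}).
d·√(n/2) = 0.69 × √(9/2) = 0.69 × 2.121 = 1.464.
z_β = 1.464 − 1.960 = -0.496.
Power = Φ(-0.496) = 0.310.

power ≈ 0.31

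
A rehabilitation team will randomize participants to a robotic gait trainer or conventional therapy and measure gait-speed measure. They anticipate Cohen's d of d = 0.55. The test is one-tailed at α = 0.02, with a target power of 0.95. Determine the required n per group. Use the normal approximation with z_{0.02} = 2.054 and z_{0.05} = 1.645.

For two independent groups with equal n: n = 2·((z_{α} + z_β) / d)².
z_{α} + z_β = 2.054 + 1.645 = 3.699.
n = 2 × (3.699 / 0.55)² = 2 × 6.725² = 2 × 45.23 = 90.5.
Round up to the next whole participant.

n = 91 per group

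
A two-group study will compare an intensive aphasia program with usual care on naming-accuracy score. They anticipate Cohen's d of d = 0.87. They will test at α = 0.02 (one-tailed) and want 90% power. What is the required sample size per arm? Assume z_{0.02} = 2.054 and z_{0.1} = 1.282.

n = 30 per group

For two independent groups with equal n: n = 2·((z_{α} + z_β) / d)².
z_{α} + z_β = 2.054 + 1.282 = 3.336.
n = 2 × (3.336 / 0.87)² = 2 × 3.834² = 2 × 14.70 = 29.4.
Round up to the next whole participant.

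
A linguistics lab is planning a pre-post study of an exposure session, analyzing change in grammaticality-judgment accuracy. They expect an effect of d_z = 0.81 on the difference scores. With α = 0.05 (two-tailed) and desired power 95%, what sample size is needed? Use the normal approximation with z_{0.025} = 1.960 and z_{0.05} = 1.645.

For a paired (one-sample on differences) test: n = ((z_{α/2} + z_β) / d)².
z_{α/2} + z_β = 1.960 + 1.645 = 3.605.
n = (3.605 / 0.81)² = 4.451² = 19.81.
Round up.

n = 20 pairs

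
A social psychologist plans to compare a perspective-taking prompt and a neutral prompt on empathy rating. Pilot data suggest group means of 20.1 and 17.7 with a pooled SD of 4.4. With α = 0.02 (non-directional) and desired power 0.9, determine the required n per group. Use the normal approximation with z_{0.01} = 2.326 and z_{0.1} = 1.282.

Cohen's d = |M₁ − M₂| / SD_pooled = |20.1 − 17.7| / 4.4 = 2.4 / 4.4 = 0.545.
For two independent groups with equal n: n = 2·((z_{α/2} + z_β) / d)².
z_{α/2} + z_β = 2.326 + 1.282 = 3.608.
n = 2 × (3.608 / 0.545)² = 2 × 6.620² = 2 × 43.83 = 87.7.
Round up to the next whole participant.

n = 88 per group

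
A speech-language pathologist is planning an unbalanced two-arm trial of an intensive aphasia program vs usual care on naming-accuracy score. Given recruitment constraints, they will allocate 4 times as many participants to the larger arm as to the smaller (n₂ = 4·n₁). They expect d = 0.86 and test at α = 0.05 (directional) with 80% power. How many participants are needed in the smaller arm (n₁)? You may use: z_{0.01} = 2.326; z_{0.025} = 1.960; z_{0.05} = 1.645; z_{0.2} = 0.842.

n₁ = 11

With allocation ratio k = n₂/n₁ = 4, Var(x̄₁−x̄₂) = σ²(1/n₁ + 1/(k·n₁)) = σ²·(k+1)/(k·n₁).
So n₁ = (1 + 1/k)·((z_{α} + z_β)/d)² = 1.250 × (2.487/0.86)².
n₁ = 1.250 × 8.36 = 10.5.
Round up: n₁ = 11, giving n₂ = 4 × 11 = 44.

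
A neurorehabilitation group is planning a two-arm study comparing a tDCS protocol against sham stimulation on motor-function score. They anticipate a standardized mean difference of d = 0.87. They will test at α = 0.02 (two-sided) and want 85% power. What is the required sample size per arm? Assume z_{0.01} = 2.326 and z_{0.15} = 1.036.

n = 30 per group

For two independent groups with equal n: n = 2·((z_{α/2} + z_β) / d)².
z_{α/2} + z_β = 2.326 + 1.036 = 3.362.
n = 2 × (3.362 / 0.87)² = 2 × 3.864² = 2 × 14.93 = 29.9.
Round up to the next whole participant.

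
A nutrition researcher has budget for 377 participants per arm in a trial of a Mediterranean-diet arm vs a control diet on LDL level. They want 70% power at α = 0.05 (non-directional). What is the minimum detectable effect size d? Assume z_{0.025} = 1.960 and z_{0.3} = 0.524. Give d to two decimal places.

d_min ≈ 0.18

For two independent groups of n = 377 each: d_min = (z_{α/2} + z_β)·√(2/n).
z-sum = 1.960 + 0.524 = 2.484.
d_min = 2.484 × √(2/377) = 2.484 × 0.0728 = 0.181.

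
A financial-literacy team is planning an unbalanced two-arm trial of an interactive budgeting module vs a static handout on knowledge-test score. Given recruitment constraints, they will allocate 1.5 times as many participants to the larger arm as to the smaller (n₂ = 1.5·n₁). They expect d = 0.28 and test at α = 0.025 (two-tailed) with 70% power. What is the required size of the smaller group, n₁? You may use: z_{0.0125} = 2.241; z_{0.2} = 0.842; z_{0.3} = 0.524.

With allocation ratio k = n₂/n₁ = 1.5, Var(x̄₁−x̄₂) = σ²(1/n₁ + 1/(k·n₁)) = σ²·(k+1)/(k·n₁).
So n₁ = (1 + 1/k)·((z_{α/2} + z_β)/d)² = 1.667 × (2.765/0.28)².
n₁ = 1.667 × 97.52 = 162.5.
Round up: n₁ = 163, giving n₂ = ⌈1.5 × 163⌉ = ⌈244.5⌉ = 245.

n₁ = 163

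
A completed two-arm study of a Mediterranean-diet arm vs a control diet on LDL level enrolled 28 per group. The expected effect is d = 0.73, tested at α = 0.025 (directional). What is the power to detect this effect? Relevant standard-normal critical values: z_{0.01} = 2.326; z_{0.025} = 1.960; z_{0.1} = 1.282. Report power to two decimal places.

power ≈ 0.78

For two equal groups, power = Φ(d·√(n/2) − z_{α}).
d·√(n/2) = 0.73 × √(28/2) = 0.73 × 3.742 = 2.731.
z_β = 2.731 − 1.960 = 0.771.
Power = Φ(0.771) = 0.780.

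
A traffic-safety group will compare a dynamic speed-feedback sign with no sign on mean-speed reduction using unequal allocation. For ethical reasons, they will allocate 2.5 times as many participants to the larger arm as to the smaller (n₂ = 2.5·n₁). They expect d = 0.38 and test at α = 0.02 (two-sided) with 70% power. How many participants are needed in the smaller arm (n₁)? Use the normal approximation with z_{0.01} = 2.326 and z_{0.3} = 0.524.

n₁ = 79

With allocation ratio k = n₂/n₁ = 2.5, Var(x̄₁−x̄₂) = σ²(1/n₁ + 1/(k·n₁)) = σ²·(k+1)/(k·n₁).
So n₁ = (1 + 1/k)·((z_{α/2} + z_β)/d)² = 1.400 × (2.850/0.38)².
n₁ = 1.400 × 56.25 = 78.8.
Round up: n₁ = 79, giving n₂ = ⌈2.5 × 79⌉ = ⌈197.5⌉ = 198.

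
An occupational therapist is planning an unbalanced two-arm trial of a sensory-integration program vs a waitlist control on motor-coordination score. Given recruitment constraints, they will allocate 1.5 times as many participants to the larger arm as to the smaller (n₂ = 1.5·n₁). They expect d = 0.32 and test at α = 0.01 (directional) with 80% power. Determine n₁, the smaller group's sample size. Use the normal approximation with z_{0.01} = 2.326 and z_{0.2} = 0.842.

n₁ = 164

With allocation ratio k = n₂/n₁ = 1.5, Var(x̄₁−x̄₂) = σ²(1/n₁ + 1/(k·n₁)) = σ²·(k+1)/(k·n₁).
So n₁ = (1 + 1/k)·((z_{α} + z_β)/d)² = 1.667 × (3.168/0.32)².
n₁ = 1.667 × 98.01 = 163.4.
Round up: n₁ = 164, giving n₂ = 1.5 × 164 = 246.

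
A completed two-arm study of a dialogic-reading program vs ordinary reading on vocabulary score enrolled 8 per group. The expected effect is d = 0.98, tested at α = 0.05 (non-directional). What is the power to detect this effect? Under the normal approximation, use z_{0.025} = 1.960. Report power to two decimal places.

For two equal groups, power = Φ(d·√(n/2) − z_{α/2}).
d·√(n/2) = 0.98 × √(8/2) = 0.98 × 2.000 = 1.960.
z_β = 1.960 − 1.960 = 0.000.
Power = Φ(0.000) = 0.500.

power ≈ 0.50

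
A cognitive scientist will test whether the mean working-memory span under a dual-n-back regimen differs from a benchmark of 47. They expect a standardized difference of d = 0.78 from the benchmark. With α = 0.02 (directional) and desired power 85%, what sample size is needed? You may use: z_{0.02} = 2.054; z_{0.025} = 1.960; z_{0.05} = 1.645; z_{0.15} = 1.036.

n = 16

For a one-sample test: n = ((z_{α} + z_β) / d)².
z_{α} + z_β = 2.054 + 1.036 = 3.090.
n = (3.090 / 0.78)² = 3.962² = 15.69.
Round up.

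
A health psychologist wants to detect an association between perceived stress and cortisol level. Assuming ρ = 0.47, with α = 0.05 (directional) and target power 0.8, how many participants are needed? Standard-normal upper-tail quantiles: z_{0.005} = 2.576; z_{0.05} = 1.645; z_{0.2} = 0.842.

Fisher's z: C = ½·ln((1+r)/(1−r)) = ½·ln(2.7736) = 0.5101.
n = ((z_{α} + z_β)/C)² + 3.
(1.645 + 0.842) / 0.5101 = 2.487 / 0.5101 = 4.876.
n = 4.876² + 3 = 23.77 + 3 = 26.8.
Round up.

n = 27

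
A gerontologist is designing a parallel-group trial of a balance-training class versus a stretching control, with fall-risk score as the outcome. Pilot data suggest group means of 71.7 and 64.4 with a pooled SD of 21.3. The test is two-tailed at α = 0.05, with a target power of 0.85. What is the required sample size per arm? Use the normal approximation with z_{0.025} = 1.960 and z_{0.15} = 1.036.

n = 153 per group

Cohen's d = |M₁ − M₂| / SD_pooled = |71.7 − 64.4| / 21.3 = 7.3 / 21.3 = 0.343.
For two independent groups with equal n: n = 2·((z_{α/2} + z_β) / d)².
z_{α/2} + z_β = 1.960 + 1.036 = 2.996.
n = 2 × (2.996 / 0.343)² = 2 × 8.735² = 2 × 76.29 = 152.6.
Round up to the next whole participant.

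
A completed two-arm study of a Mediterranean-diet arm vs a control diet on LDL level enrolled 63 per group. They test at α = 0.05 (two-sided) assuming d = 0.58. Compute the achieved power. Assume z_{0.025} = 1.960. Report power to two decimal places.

For two equal groups, power = Φ(d·√(n/2) − z_{α/2}).
d·√(n/2) = 0.58 × √(63/2) = 0.58 × 5.612 = 3.255.
z_β = 3.255 − 1.960 = 1.295.
Power = Φ(1.295) = 0.902.

power ≈ 0.90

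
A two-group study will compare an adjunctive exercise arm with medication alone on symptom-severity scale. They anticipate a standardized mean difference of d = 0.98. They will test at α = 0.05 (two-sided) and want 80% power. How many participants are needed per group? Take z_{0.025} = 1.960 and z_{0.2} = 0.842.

For two independent groups with equal n: n = 2·((z_{α/2} + z_β) / d)².
z_{α/2} + z_β = 1.960 + 0.842 = 2.802.
n = 2 × (2.802 / 0.98)² = 2 × 2.859² = 2 × 8.17 = 16.3.
Round up to the next whole participant.

n = 17 per group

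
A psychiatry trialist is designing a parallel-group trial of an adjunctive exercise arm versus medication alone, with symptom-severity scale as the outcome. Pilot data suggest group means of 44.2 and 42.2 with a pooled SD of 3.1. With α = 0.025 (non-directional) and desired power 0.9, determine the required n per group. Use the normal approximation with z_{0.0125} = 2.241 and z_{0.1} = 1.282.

n = 60 per group

Cohen's d = |M₁ − M₂| / SD_pooled = |44.2 − 42.2| / 3.1 = 2.0 / 3.1 = 0.645.
For two independent groups with equal n: n = 2·((z_{α/2} + z_β) / d)².
z_{α/2} + z_β = 2.241 + 1.282 = 3.523.
n = 2 × (3.523 / 0.645)² = 2 × 5.462² = 2 × 29.83 = 59.7.
Round up to the next whole participant.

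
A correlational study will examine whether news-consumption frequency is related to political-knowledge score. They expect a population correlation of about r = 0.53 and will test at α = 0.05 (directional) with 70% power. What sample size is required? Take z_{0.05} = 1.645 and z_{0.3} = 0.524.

Fisher's z: C = ½·ln((1+r)/(1−r)) = ½·ln(3.2553) = 0.5901.
n = ((z_{α} + z_β)/C)² + 3.
(1.645 + 0.524) / 0.5901 = 2.169 / 0.5901 = 3.676.
n = 3.676² + 3 = 13.51 + 3 = 16.5.
Round up.

n = 17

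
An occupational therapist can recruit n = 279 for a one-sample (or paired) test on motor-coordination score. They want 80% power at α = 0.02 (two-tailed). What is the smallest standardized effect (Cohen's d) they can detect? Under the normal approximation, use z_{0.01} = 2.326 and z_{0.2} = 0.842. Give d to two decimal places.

d_min ≈ 0.19

For a single sample (or paired design) of n = 279: d_min = (z_{α/2} + z_β)/√n.
z-sum = 2.326 + 0.842 = 3.168.
d_min = 3.168 / √279 = 3.168 / 16.703 = 0.190.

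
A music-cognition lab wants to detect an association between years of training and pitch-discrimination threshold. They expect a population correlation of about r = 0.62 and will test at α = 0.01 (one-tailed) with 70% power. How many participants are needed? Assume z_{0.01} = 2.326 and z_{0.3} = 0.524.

Fisher's z: C = ½·ln((1+r)/(1−r)) = ½·ln(4.2632) = 0.7250.
n = ((z_{α} + z_β)/C)² + 3.
(2.326 + 0.524) / 0.7250 = 2.850 / 0.7250 = 3.931.
n = 3.931² + 3 = 15.45 + 3 = 18.5.
Round up.

n = 19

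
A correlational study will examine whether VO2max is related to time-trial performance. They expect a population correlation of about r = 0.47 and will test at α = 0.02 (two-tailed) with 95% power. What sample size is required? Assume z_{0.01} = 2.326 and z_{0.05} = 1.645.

n = 64

Fisher's z: C = ½·ln((1+r)/(1−r)) = ½·ln(2.7736) = 0.5101.
n = ((z_{α/2} + z_β)/C)² + 3.
(2.326 + 1.645) / 0.5101 = 3.971 / 0.5101 = 7.785.
n = 7.785² + 3 = 60.60 + 3 = 63.6.
Round up.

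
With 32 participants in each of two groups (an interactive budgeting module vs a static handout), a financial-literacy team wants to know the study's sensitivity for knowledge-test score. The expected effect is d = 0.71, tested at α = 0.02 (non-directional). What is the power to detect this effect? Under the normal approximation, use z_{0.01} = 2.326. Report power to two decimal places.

power ≈ 0.70

For two equal groups, power = Φ(d·√(n/2) − z_{α/2}).
d·√(n/2) = 0.71 × √(32/2) = 0.71 × 4.000 = 2.840.
z_β = 2.840 − 2.326 = 0.514.
Power = Φ(0.514) = 0.696.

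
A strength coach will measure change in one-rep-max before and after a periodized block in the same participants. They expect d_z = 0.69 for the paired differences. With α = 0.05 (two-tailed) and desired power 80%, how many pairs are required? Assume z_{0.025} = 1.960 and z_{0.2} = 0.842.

For a paired (one-sample on differences) test: n = ((z_{α/2} + z_β) / d)².
z_{α/2} + z_β = 1.960 + 0.842 = 2.802.
n = (2.802 / 0.69)² = 4.061² = 16.49.
Round up.

n = 17 pairs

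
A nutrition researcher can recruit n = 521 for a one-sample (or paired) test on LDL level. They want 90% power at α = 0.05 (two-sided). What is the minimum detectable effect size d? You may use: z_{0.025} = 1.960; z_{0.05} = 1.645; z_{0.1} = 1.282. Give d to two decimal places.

d_min ≈ 0.14

For a single sample (or paired design) of n = 521: d_min = (z_{α/2} + z_β)/√n.
z-sum = 1.960 + 1.282 = 3.242.
d_min = 3.242 / √521 = 3.242 / 22.825 = 0.142.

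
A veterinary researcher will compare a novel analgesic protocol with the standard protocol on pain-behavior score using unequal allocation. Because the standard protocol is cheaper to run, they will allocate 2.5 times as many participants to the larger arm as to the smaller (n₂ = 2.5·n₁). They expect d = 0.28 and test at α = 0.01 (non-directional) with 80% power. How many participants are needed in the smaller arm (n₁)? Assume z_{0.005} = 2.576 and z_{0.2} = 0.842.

n₁ = 209

With allocation ratio k = n₂/n₁ = 2.5, Var(x̄₁−x̄₂) = σ²(1/n₁ + 1/(k·n₁)) = σ²·(k+1)/(k·n₁).
So n₁ = (1 + 1/k)·((z_{α/2} + z_β)/d)² = 1.400 × (3.418/0.28)².
n₁ = 1.400 × 149.01 = 208.6.
Round up: n₁ = 209, giving n₂ = ⌈2.5 × 209⌉ = ⌈522.5⌉ = 523.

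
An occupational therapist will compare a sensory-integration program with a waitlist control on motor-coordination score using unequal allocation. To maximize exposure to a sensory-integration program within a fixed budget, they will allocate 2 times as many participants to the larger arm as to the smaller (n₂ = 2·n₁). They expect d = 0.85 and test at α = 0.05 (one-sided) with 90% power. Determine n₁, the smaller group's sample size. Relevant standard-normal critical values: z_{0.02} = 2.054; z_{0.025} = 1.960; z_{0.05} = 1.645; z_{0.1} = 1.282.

With allocation ratio k = n₂/n₁ = 2, Var(x̄₁−x̄₂) = σ²(1/n₁ + 1/(k·n₁)) = σ²·(k+1)/(k·n₁).
So n₁ = (1 + 1/k)·((z_{α} + z_β)/d)² = 1.500 × (2.927/0.85)².
n₁ = 1.500 × 11.86 = 17.8.
Round up: n₁ = 18, giving n₂ = 2 × 18 = 36.

n₁ = 18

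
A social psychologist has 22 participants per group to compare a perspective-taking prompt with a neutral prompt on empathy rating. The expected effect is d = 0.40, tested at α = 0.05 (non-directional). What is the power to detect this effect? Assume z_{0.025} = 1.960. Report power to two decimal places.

For two equal groups, power = Φ(d·√(n/2) − z_{α/2}).
d·√(n/2) = 0.40 × √(22/2) = 0.40 × 3.317 = 1.327.
z_β = 1.327 − 1.960 = -0.633.
Power = Φ(-0.633) = 0.263.

power ≈ 0.26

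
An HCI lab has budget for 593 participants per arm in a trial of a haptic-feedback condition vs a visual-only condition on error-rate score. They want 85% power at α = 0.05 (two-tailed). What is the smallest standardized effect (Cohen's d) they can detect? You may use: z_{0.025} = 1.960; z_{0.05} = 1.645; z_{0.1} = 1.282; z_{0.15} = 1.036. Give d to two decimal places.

d_min ≈ 0.17

For two independent groups of n = 593 each: d_min = (z_{α/2} + z_β)·√(2/n).
z-sum = 1.960 + 1.036 = 2.996.
d_min = 2.996 × √(2/593) = 2.996 × 0.0581 = 0.174.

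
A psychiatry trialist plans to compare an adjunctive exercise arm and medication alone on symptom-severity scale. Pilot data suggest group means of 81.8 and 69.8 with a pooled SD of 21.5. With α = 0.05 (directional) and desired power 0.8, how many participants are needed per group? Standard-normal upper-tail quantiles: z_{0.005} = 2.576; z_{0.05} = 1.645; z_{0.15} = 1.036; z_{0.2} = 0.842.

n = 40 per group

Cohen's d = |M₁ − M₂| / SD_pooled = |81.8 − 69.8| / 21.5 = 12.0 / 21.5 = 0.558.
For two independent groups with equal n: n = 2·((z_{α} + z_β) / d)².
z_{α} + z_β = 1.645 + 0.842 = 2.487.
n = 2 × (2.487 / 0.558)² = 2 × 4.457² = 2 × 19.86 = 39.7.
Round up to the next whole participant.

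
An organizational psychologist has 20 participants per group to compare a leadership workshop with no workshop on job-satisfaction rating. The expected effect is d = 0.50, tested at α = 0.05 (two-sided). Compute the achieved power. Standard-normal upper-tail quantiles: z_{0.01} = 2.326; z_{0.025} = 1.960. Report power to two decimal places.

power ≈ 0.35

For two equal groups, power = Φ(d·√(n/2) − z_{α/2}).
d·√(n/2) = 0.50 × √(20/2) = 0.50 × 3.162 = 1.581.
z_β = 1.581 − 1.960 = -0.379.
Power = Φ(-0.379) = 0.352.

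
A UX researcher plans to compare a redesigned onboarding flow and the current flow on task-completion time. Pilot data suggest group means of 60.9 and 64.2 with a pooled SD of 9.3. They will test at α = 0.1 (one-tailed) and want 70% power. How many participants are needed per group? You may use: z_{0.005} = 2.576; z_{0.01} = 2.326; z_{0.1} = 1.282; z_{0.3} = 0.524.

n = 52 per group

Cohen's d = |M₁ − M₂| / SD_pooled = |60.9 − 64.2| / 9.3 = 3.3 / 9.3 = 0.355.
For two independent groups with equal n: n = 2·((z_{α} + z_β) / d)².
z_{α} + z_β = 1.282 + 0.524 = 1.806.
n = 2 × (1.806 / 0.355)² = 2 × 5.087² = 2 × 25.88 = 51.8.
Round up to the next whole participant.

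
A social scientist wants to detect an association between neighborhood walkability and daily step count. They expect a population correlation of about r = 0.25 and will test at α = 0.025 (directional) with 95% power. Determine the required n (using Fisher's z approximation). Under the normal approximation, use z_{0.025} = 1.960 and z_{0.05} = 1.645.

Fisher's z: C = ½·ln((1+r)/(1−r)) = ½·ln(1.6667) = 0.2554.
n = ((z_{α} + z_β)/C)² + 3.
(1.960 + 1.645) / 0.2554 = 3.605 / 0.2554 = 14.115.
n = 14.115² + 3 = 199.24 + 3 = 202.2.
Round up.

n = 203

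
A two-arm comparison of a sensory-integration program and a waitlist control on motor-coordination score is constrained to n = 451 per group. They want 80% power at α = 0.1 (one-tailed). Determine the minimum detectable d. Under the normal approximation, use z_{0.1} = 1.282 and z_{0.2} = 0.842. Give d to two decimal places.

d_min ≈ 0.14

For two independent groups of n = 451 each: d_min = (z_{α} + z_β)·√(2/n).
z-sum = 1.282 + 0.842 = 2.124.
d_min = 2.124 × √(2/451) = 2.124 × 0.0666 = 0.141.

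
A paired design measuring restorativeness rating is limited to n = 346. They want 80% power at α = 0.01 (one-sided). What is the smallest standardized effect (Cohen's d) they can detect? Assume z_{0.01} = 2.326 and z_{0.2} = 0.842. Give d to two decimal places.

d_min ≈ 0.17

For a single sample (or paired design) of n = 346: d_min = (z_{α} + z_β)/√n.
z-sum = 2.326 + 0.842 = 3.168.
d_min = 3.168 / √346 = 3.168 / 18.601 = 0.170.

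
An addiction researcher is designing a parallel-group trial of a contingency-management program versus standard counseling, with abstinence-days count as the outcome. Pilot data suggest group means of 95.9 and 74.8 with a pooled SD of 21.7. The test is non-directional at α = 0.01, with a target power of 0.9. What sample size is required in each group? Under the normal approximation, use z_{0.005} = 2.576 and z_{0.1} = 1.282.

Cohen's d = |M₁ − M₂| / SD_pooled = |95.9 − 74.8| / 21.7 = 21.1 / 21.7 = 0.972.
For two independent groups with equal n: n = 2·((z_{α/2} + z_β) / d)².
z_{α/2} + z_β = 2.576 + 1.282 = 3.858.
n = 2 × (3.858 / 0.972)² = 2 × 3.969² = 2 × 15.75 = 31.5.
Round up to the next whole participant.

n = 32 per group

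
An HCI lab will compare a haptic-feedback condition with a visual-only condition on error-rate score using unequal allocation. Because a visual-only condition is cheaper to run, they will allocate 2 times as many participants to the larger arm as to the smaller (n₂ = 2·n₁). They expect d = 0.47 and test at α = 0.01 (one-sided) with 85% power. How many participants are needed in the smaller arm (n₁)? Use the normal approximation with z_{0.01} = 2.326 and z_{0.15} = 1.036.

n₁ = 77

With allocation ratio k = n₂/n₁ = 2, Var(x̄₁−x̄₂) = σ²(1/n₁ + 1/(k·n₁)) = σ²·(k+1)/(k·n₁).
So n₁ = (1 + 1/k)·((z_{α} + z_β)/d)² = 1.500 × (3.362/0.47)².
n₁ = 1.500 × 51.17 = 76.8.
Round up: n₁ = 77, giving n₂ = 2 × 77 = 154.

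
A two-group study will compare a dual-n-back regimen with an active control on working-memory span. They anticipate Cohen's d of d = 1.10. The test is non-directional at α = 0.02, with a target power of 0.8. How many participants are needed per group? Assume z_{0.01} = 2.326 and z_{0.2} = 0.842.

For two independent groups with equal n: n = 2·((z_{α/2} + z_β) / d)².
z_{α/2} + z_β = 2.326 + 0.842 = 3.168.
n = 2 × (3.168 / 1.10)² = 2 × 2.880² = 2 × 8.29 = 16.6.
Round up to the next whole participant.

n = 17 per group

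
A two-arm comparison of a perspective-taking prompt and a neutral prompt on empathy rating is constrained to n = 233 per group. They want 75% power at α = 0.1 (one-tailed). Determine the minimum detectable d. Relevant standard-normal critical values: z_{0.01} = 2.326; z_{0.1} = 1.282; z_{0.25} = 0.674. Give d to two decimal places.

For two independent groups of n = 233 each: d_min = (z_{α} + z_β)·√(2/n).
z-sum = 1.282 + 0.674 = 1.956.
d_min = 1.956 × √(2/233) = 1.956 × 0.0926 = 0.181.

d_min ≈ 0.18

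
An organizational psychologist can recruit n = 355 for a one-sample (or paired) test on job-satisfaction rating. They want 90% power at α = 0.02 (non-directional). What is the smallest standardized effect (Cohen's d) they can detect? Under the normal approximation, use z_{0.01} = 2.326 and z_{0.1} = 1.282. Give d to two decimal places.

d_min ≈ 0.19

For a single sample (or paired design) of n = 355: d_min = (z_{α/2} + z_β)/√n.
z-sum = 2.326 + 1.282 = 3.608.
d_min = 3.608 / √355 = 3.608 / 18.841 = 0.191.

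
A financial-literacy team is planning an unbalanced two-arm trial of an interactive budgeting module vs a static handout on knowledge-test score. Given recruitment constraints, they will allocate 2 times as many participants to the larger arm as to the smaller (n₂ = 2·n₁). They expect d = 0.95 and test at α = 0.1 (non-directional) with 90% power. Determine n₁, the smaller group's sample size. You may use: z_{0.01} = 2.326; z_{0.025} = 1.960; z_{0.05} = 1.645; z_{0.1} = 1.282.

n₁ = 15

With allocation ratio k = n₂/n₁ = 2, Var(x̄₁−x̄₂) = σ²(1/n₁ + 1/(k·n₁)) = σ²·(k+1)/(k·n₁).
So n₁ = (1 + 1/k)·((z_{α/2} + z_β)/d)² = 1.500 × (2.927/0.95)².
n₁ = 1.500 × 9.49 = 14.2.
Round up: n₁ = 15, giving n₂ = 2 × 15 = 30.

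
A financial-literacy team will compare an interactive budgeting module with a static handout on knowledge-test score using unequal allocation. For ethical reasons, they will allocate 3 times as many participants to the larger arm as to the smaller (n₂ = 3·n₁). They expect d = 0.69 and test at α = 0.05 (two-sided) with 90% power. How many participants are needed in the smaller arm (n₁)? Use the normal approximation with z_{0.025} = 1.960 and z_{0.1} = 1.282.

With allocation ratio k = n₂/n₁ = 3, Var(x̄₁−x̄₂) = σ²(1/n₁ + 1/(k·n₁)) = σ²·(k+1)/(k·n₁).
So n₁ = (1 + 1/k)·((z_{α/2} + z_β)/d)² = 1.333 × (3.242/0.69)².
n₁ = 1.333 × 22.08 = 29.4.
Round up: n₁ = 30, giving n₂ = 3 × 30 = 90.

n₁ = 30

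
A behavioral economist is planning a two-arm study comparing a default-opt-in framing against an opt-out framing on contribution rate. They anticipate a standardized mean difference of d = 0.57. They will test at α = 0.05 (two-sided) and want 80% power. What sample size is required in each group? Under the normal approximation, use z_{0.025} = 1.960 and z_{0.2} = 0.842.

For two independent groups with equal n: n = 2·((z_{α/2} + z_β) / d)².
z_{α/2} + z_β = 1.960 + 0.842 = 2.802.
n = 2 × (2.802 / 0.57)² = 2 × 4.916² = 2 × 24.16 = 48.3.
Round up to the next whole participant.

n = 49 per group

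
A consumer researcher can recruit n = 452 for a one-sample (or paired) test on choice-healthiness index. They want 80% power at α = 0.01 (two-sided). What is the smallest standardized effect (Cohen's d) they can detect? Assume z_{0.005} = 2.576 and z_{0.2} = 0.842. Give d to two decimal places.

d_min ≈ 0.16

For a single sample (or paired design) of n = 452: d_min = (z_{α/2} + z_β)/√n.
z-sum = 2.576 + 0.842 = 3.418.
d_min = 3.418 / √452 = 3.418 / 21.260 = 0.161.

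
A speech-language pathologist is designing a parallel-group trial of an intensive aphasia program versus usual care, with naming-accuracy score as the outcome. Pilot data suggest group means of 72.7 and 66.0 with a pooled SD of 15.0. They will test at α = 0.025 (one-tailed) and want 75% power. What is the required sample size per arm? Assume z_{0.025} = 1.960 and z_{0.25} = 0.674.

Cohen's d = |M₁ − M₂| / SD_pooled = |72.7 − 66.0| / 15.0 = 6.7 / 15.0 = 0.447.
For two independent groups with equal n: n = 2·((z_{α} + z_β) / d)².
z_{α} + z_β = 1.960 + 0.674 = 2.634.
n = 2 × (2.634 / 0.447)² = 2 × 5.893² = 2 × 34.72 = 69.4.
Round up to the next whole participant.

n = 70 per group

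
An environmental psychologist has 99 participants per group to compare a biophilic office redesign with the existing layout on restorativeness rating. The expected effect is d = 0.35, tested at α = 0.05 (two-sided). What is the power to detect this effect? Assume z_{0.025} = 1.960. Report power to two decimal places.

For two equal groups, power = Φ(d·√(n/2) − z_{α/2}).
d·√(n/2) = 0.35 × √(99/2) = 0.35 × 7.036 = 2.462.
z_β = 2.462 − 1.960 = 0.502.
Power = Φ(0.502) = 0.692.

power ≈ 0.69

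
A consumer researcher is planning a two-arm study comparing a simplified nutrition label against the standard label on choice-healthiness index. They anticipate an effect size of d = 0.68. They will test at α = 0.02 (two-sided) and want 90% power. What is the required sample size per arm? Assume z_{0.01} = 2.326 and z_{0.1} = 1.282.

n = 57 per group

For two independent groups with equal n: n = 2·((z_{α/2} + z_β) / d)².
z_{α/2} + z_β = 2.326 + 1.282 = 3.608.
n = 2 × (3.608 / 0.68)² = 2 × 5.306² = 2 × 28.15 = 56.3.
Round up to the next whole participant.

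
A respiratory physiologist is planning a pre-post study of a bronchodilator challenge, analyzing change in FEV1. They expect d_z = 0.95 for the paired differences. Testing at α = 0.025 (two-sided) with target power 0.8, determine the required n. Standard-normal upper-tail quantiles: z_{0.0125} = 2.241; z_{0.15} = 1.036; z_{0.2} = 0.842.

n = 11 pairs

For a paired (one-sample on differences) test: n = ((z_{α/2} + z_β) / d)².
z_{α/2} + z_β = 2.241 + 0.842 = 3.083.
n = (3.083 / 0.95)² = 3.245² = 10.53.
Round up.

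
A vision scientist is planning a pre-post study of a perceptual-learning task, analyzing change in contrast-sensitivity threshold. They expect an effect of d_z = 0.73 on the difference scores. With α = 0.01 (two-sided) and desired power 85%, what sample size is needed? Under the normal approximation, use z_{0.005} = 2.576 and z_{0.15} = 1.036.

For a paired (one-sample on differences) test: n = ((z_{α/2} + z_β) / d)².
z_{α/2} + z_β = 2.576 + 1.036 = 3.612.
n = (3.612 / 0.73)² = 4.948² = 24.48.
Round up.

n = 25 pairs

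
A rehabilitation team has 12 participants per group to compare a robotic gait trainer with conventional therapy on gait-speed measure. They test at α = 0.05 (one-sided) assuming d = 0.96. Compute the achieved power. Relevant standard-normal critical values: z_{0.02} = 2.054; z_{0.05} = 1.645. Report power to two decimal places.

power ≈ 0.76

For two equal groups, power = Φ(d·√(n/2) − z_{α}).
d·√(n/2) = 0.96 × √(12/2) = 0.96 × 2.449 = 2.352.
z_β = 2.352 − 1.645 = 0.707.
Power = Φ(0.707) = 0.760.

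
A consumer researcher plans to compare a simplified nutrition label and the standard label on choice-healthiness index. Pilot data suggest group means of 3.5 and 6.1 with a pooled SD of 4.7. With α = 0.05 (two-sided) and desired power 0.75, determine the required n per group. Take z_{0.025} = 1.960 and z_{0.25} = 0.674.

Cohen's d = |M₁ − M₂| / SD_pooled = |3.5 − 6.1| / 4.7 = 2.6 / 4.7 = 0.553.
For two independent groups with equal n: n = 2·((z_{α/2} + z_β) / d)².
z_{α/2} + z_β = 1.960 + 0.674 = 2.634.
n = 2 × (2.634 / 0.553)² = 2 × 4.763² = 2 × 22.69 = 45.4.
Round up to the next whole participant.

n = 46 per group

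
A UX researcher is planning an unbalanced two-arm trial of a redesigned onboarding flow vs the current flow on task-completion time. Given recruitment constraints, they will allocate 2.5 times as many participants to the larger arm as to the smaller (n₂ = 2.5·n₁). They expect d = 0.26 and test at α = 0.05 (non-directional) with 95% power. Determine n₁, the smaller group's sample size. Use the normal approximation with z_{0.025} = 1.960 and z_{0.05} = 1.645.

With allocation ratio k = n₂/n₁ = 2.5, Var(x̄₁−x̄₂) = σ²(1/n₁ + 1/(k·n₁)) = σ²·(k+1)/(k·n₁).
So n₁ = (1 + 1/k)·((z_{α/2} + z_β)/d)² = 1.400 × (3.605/0.26)².
n₁ = 1.400 × 192.25 = 269.1.
Round up: n₁ = 270, giving n₂ = 2.5 × 270 = 675.

n₁ = 270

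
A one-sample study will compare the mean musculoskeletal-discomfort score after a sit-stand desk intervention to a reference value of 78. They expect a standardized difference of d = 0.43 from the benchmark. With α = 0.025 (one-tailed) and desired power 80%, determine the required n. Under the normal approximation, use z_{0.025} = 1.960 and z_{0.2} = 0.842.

For a one-sample test: n = ((z_{α} + z_β) / d)².
z_{α} + z_β = 1.960 + 0.842 = 2.802.
n = (2.802 / 0.43)² = 6.516² = 42.46.
Round up.

n = 43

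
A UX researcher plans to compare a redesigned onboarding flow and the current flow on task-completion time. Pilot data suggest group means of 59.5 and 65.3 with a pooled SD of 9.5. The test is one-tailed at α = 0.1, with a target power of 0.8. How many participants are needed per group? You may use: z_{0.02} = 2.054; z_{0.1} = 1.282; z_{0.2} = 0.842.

Cohen's d = |M₁ − M₂| / SD_pooled = |59.5 − 65.3| / 9.5 = 5.8 / 9.5 = 0.611.
For two independent groups with equal n: n = 2·((z_{α} + z_β) / d)².
z_{α} + z_β = 1.282 + 0.842 = 2.124.
n = 2 × (2.124 / 0.611)² = 2 × 3.476² = 2 × 12.08 = 24.2.
Round up to the next whole participant.

n = 25 per group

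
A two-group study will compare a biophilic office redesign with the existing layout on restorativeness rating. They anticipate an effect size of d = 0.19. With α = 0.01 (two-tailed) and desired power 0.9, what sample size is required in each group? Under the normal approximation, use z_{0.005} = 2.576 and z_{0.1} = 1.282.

For two independent groups with equal n: n = 2·((z_{α/2} + z_β) / d)².
z_{α/2} + z_β = 2.576 + 1.282 = 3.858.
n = 2 × (3.858 / 0.19)² = 2 × 20.305² = 2 × 412.30 = 824.6.
Round up to the next whole participant.

n = 825 per group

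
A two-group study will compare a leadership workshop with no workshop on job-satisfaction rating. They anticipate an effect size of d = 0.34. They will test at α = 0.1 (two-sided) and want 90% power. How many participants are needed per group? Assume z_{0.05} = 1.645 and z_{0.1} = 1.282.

For two independent groups with equal n: n = 2·((z_{α/2} + z_β) / d)².
z_{α/2} + z_β = 1.645 + 1.282 = 2.927.
n = 2 × (2.927 / 0.34)² = 2 × 8.609² = 2 × 74.11 = 148.2.
Round up to the next whole participant.

n = 149 per group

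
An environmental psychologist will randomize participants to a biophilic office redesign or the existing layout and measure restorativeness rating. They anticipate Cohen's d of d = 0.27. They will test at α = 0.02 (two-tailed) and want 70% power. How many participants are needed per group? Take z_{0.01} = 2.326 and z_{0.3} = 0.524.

For two independent groups with equal n: n = 2·((z_{α/2} + z_β) / d)².
z_{α/2} + z_β = 2.326 + 0.524 = 2.850.
n = 2 × (2.850 / 0.27)² = 2 × 10.556² = 2 × 111.42 = 222.8.
Round up to the next whole participant.

n = 223 per group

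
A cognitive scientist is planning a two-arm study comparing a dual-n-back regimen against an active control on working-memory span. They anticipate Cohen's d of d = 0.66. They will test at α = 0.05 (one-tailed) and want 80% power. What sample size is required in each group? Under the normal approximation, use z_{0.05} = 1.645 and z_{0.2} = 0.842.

For two independent groups with equal n: n = 2·((z_{α} + z_β) / d)².
z_{α} + z_β = 1.645 + 0.842 = 2.487.
n = 2 × (2.487 / 0.66)² = 2 × 3.768² = 2 × 14.20 = 28.4.
Round up to the next whole participant.

n = 29 per group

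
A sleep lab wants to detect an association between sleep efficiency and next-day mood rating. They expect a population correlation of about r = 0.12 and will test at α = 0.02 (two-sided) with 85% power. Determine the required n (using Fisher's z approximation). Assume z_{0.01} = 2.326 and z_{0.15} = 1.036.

n = 781

Fisher's z: C = ½·ln((1+r)/(1−r)) = ½·ln(1.2727) = 0.1206.
n = ((z_{α/2} + z_β)/C)² + 3.
(2.326 + 1.036) / 0.1206 = 3.362 / 0.1206 = 27.877.
n = 27.877² + 3 = 777.14 + 3 = 780.1.
Round up.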